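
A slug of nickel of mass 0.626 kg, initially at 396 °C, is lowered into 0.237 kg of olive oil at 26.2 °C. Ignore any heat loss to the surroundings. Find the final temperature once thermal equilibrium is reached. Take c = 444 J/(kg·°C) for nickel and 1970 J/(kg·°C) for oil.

T_f ≈ 164.2 °C

|Q_nickel| = |Q_oil|:
0.626×444×(396 − T) = 0.237×1970×(T − 26.2)
277.94(396 − T) = 466.89(T − 26.2)
744.83 T = 122298  ⇒  T ≈ 164.20 °C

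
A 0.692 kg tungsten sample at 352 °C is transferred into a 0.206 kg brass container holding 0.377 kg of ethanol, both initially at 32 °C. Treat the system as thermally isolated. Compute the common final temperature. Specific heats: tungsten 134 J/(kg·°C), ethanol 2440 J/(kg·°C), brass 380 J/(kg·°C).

Net heat exchanged in the isolated system is zero:
0.692×134×(T − 352) + 0.377×2440×(T − 32) + 0.206×380×(T − 32) = 0
1090.9 T = 64581
T = 64581 / 1090.9 = 59.2 °C

T_f ≈ 59.2 °C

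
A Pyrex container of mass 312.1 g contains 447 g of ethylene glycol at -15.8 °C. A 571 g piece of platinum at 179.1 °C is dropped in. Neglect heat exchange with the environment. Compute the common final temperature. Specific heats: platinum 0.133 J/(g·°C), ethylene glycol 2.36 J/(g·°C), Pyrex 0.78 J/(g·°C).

T_f ≈ -5.0 °C

Setting the total heat transfer to zero:
571×0.133×(T − 179.1) + 447×2.36×(T − (-15.8)) + 312.1×0.78×(T − (-15.8)) = 0
75.94(T − 179.1) + 1054.9(T − (-15.8)) + 243.44(T − (-15.8)) = 0
1374.3 T = -6912.7
T = -6912.7/1374.3 ≈ -5.03 °C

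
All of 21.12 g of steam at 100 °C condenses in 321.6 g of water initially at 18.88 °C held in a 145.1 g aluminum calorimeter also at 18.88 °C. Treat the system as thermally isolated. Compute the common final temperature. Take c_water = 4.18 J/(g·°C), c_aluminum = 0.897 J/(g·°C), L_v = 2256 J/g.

T_f ≈ 54.0 °C

Taking heat into each body as positive, Σ m c ΔT = 0:
latent heat released on condensation: 21.12×2256 = 47647
  condensed water 100 °C→T: 88.28(T − 100)
  water warms: 321.6×4.18×(T − 18.88) = 1344.3(T − 18.88)
  cup: 130.15(T − 18.88)
1562.7 T = 47647 + 8828.2 + 27837 = 84312
T ≈ 53.95 °C (< 100 °C, so full condensation is consistent).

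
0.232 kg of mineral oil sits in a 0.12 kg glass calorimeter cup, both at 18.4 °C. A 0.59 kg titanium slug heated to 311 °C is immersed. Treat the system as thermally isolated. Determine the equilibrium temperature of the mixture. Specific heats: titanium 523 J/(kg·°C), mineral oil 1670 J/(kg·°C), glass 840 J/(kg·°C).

T_f ≈ 131.7 °C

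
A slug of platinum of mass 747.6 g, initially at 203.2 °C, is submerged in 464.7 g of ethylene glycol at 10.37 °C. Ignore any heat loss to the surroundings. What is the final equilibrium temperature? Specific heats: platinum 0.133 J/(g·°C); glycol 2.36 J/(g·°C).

T_f ≈ 26.4 °C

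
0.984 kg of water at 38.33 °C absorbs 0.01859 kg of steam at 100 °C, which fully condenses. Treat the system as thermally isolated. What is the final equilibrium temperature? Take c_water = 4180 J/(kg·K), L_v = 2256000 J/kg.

Let T be the final temperature. ΣQ_i = 0:
steam→water at 100 °C releases m L_v = 0.01859·2256000 = 41939; condensate cools 100→T: 0.01859·4180·(T − 100) = 77.71(T − 100); water warms: 0.984·4180·(T − 38.33) = 4113.1(T − 38.33)
4190.8 T = 41939 + 7770.6 + 157656 = 207366
T ≈ 49.48 °C, under the boiling point, so the assumption holds.

T_f ≈ 49.5 °C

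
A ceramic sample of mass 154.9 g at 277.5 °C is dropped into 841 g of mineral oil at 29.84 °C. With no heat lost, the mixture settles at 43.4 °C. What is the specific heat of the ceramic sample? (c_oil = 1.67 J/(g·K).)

c ≈ 0.525 J/(g·K)

Heat lost by the ceramic sample = heat gained by the oil:
154.9·c·(277.5 − 43.4) = 841·1.67·(43.4 − 29.84)
36262 c = 19045  ⇒  c ≈ 0.5252 J/(g·K)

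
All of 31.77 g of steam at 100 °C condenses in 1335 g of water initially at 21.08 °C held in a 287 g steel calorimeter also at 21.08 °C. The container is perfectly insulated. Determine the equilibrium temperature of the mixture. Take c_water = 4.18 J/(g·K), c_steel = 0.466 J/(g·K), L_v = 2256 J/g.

T_f ≈ 35.1 °C

Energy balance with sensible and latent terms:
condense steam: −31.77×2256 = −71673; condensed water 100 °C→T: 132.8(T − 100); water warms: 1335×4.18×(T − 21.08) = 5580.3(T − 21.08); steel cup: 287×0.466×(T − 21.08) = 133.74(T − 21.08)
5846.8 T = 71673 + 13280 + 120452 = 205405
T ≈ 35.13 °C (< 100 °C, so full condensation is consistent).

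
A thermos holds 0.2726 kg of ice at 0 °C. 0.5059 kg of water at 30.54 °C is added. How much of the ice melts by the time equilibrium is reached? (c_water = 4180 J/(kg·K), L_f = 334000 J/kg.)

Cooling the water to 0 °C releases 0.5059×4180×30.54 = 64582 J.
To melt every bit of ice: 0.2726×334000 = 91048 J.
Since 64582 < 91048 J, not all the ice melts; equilibrium is at 0 °C.
m_melted×334000 = 64582  ⇒  m_melted ≈ 0.1934 kg.

m_melted ≈ 0.193 kg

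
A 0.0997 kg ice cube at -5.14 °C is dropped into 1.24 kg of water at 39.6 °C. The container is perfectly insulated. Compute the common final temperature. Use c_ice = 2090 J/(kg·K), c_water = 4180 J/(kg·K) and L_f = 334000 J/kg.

T_f ≈ 30.5 °C

Let T be the final temperature. ΣQ_i = 0:
warm ice to 0 °C: 0.0997×2090×(0 − (-5.14)) = 1071; melt ice: 0.0997×334000 = 33300; warm the meltwater: 416.75 T; water: 5183.2(T − 39.6)
5599.9 T = 205255 − 34371 = 170884
T ≈ 30.52 °C (positive, so assuming full melt was valid).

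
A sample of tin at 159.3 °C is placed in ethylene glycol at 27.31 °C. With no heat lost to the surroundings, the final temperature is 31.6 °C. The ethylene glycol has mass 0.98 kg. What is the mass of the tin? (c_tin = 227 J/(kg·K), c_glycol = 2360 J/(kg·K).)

Heat lost by the tin = heat gained by the glycol:
m×227×(159.3 − 31.6) = 0.98×2360×(31.6 − 27.31)
28988 m = 9921.9  ⇒  m ≈ 0.3423 kg

m ≈ 0.342 kg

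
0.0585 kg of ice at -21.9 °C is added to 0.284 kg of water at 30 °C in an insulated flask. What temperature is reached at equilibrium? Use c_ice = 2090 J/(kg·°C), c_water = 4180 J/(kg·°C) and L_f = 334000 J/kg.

Taking heat into each body as positive, Σ m c ΔT = 0:
ice -21.9→0 °C: 0.0585·2090·21.9 = 2677.6
  fusion: m_ice L_f = 0.0585·334000 = 19539
  warm the meltwater: 244.53 T
  water: 1187.1(T − 30)
1431.6 T = 35614 − 22217 = 13397
T ≈ 9.36 °C — above 0 °C, consistent with complete melting.

T_f ≈ 9.4 °C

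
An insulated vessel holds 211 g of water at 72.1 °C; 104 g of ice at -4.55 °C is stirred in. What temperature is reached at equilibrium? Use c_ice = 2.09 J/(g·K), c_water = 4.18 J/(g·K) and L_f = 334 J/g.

T_f ≈ 21.2 °C

Let T be the final temperature. ΣQ_i = 0:
ice -4.55→0 °C: 104·2.09·4.55 = 988.99
  latent heat to melt: 104·334 = 34736
  meltwater 0→T: 104·4.18·T = 434.72 T
  water cools: 211·4.18·(T − 72.1) = 881.98(T − 72.1)
1316.7 T = 63591 − 35725 = 27866
T ≈ 21.16 °C. Since T > 0 °C, the all-ice-melts assumption holds.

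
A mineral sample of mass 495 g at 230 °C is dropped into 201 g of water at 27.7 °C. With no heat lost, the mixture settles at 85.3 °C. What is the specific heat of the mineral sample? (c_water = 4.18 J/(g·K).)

c ≈ 0.676 J/(g·K)

Setting the total heat transfer to zero:
495·c·(85.3 − 230) + 201·4.18·(85.3 − 27.7) = 0
-71626 c = -48394
c = -48394/-71626 ≈ 0.6756 J/(g·K)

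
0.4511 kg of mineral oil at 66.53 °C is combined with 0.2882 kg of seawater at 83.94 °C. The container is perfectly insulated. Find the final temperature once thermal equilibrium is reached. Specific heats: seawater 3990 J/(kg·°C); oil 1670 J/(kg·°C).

T_f ≈ 77.0 °C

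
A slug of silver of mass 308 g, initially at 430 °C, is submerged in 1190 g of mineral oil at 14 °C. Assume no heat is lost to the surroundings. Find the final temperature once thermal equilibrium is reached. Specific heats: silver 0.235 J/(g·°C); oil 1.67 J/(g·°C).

Heat gained plus heat lost sum to zero:
308·0.235·(T − 430) + 1190·1.67·(T − 14) = 0
2059.7 T = 58946
T ≈ 28.62 °C

T_f ≈ 28.6 °C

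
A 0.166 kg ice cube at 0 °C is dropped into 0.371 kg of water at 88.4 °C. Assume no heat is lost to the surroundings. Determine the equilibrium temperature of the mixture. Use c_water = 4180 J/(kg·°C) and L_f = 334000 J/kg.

T_f ≈ 36.4 °C

Taking heat into each body as positive, Σ m c ΔT = 0:
fusion: m_ice L_f = 0.166·334000 = 55444; meltwater 0→T: 0.166·4180·T = 693.88 T; water cools: 0.371·4180·(T − 88.4) = 1550.8(T − 88.4)
2244.7 T = 137089 − 55444 = 81645
T ≈ 36.37 °C — above 0 °C, consistent with complete melting.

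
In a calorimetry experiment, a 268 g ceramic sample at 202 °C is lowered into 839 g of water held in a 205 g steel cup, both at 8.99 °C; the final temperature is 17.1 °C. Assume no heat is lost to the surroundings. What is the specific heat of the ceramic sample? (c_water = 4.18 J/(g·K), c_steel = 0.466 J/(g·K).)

c ≈ 0.59 J/(g·K)

Setting the total heat transfer to zero:
268·c·(17.1 − 202) + 839·4.18·(17.1 − 8.99) + 205·0.466·(17.1 − 8.99) = 0
-49553 c = -29217
c = -29217/-49553 ≈ 0.5896 J/(g·K)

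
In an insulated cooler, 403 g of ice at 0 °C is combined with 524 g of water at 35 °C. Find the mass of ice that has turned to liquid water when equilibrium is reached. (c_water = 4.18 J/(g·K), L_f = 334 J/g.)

Cooling the water to 0 °C releases 524·4.18·35 = 76661 J.
Melting all 403 g of ice would need 403·334 = 134602 J.
Since 76661 < 134602 J, not all the ice melts; equilibrium is at 0 °C.
Mass melted = 76661/334 ≈ 229.5 g.

m_melted ≈ 230 g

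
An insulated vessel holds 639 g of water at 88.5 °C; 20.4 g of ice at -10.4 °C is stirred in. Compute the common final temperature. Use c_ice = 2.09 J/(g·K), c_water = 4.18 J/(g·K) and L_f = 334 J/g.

Energy balance with sensible and latent terms:
warm ice to 0 °C: 20.4·2.09·(0 − (-10.4)) = 443.41
  melt ice: 20.4·334 = 6813.6
  meltwater 0→T: 20.4·4.18·T = 85.27 T
  water: 2671(T − 88.5)
2756.3 T = 236385 − 7257 = 229128
T ≈ 83.13 °C — above 0 °C, consistent with complete melting.

T_f ≈ 83.1 °C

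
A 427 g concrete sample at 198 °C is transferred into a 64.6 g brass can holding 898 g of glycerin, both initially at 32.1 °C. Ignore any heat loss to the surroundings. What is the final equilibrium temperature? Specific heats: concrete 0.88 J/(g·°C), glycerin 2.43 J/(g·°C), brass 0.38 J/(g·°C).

Energy conservation, ΣQ = 0:
427·0.88·(T − 198) + 898·2.43·(T − 32.1) + 64.6·0.38·(T − 32.1) = 0
375.76(T − 198) + 2182.1(T − 32.1) + 24.55(T − 32.1) = 0
2582.4 T = 145235
T = 145235/2582.4 ≈ 56.24 °C

T_f ≈ 56.2 °C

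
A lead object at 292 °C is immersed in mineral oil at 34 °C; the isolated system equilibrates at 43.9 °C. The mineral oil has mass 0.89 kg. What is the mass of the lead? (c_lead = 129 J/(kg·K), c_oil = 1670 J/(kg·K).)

m ≈ 0.46 kg

Heat lost by the lead = heat gained by the oil:
m·129·(292 − 43.9) = 0.89·1670·(43.9 − 34)
32005 m = 14714  ⇒  m ≈ 0.4598 kg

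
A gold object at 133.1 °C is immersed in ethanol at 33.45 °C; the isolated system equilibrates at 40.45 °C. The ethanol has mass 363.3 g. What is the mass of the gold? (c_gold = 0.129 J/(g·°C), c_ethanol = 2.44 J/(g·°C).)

m ≈ 519 g

Conservation of energy gives ΣQ = 0:
m×0.129×(40.45 − 133.1) + 363.3×2.44×(40.45 − 33.45) = 0
-11.95 m = -6205.2
m = -6205.2/-11.95 ≈ 519.2 g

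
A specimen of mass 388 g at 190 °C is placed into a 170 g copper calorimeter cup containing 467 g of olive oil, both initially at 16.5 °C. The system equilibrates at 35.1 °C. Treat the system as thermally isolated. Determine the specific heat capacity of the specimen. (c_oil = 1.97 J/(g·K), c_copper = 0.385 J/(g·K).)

Net heat exchanged in the isolated system is zero:
388·c·(35.1 − 190) + 467·1.97·(35.1 − 16.5) + 170·0.385·(35.1 − 16.5) = 0
-60101 c = -18329
c = -18329/-60101 ≈ 0.305 J/(g·K)

c ≈ 0.305 J/(g·K)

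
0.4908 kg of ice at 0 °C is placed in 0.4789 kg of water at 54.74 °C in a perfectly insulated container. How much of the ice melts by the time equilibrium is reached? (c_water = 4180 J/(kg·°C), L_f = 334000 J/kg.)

m_melted ≈ 0.328 kg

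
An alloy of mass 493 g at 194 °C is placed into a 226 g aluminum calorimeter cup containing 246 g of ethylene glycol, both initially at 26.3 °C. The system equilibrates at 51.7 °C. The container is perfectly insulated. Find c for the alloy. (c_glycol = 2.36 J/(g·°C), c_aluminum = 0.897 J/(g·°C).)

Taking heat into each body as positive, Σ m c ΔT = 0:
493·c·(51.7 − 194) + 246·2.36·(51.7 − 26.3) + 226·0.897·(51.7 − 26.3) = 0
-70154 c = -19895
c = -19895/-70154 ≈ 0.2836 J/(g·°C)

c ≈ 0.284 J/(g·°C)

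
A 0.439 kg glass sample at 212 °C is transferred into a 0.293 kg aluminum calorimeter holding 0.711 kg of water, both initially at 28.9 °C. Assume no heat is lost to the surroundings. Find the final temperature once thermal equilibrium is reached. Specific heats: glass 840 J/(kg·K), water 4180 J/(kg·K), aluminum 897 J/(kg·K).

T_f ≈ 47.6 °C

Energy conservation, ΣQ = 0:
0.439×840×(T − 212) + 0.711×4180×(T − 28.9) + 0.293×897×(T − 28.9) = 0
368.76(T − 212) + 2972(T − 28.9) + 262.82(T − 28.9) = 0
3603.6 T = 171663
T ≈ 47.64 °C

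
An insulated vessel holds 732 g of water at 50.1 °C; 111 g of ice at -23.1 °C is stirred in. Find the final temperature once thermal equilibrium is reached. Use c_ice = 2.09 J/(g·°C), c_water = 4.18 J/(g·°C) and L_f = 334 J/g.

Taking heat into each body as positive, Σ m c ΔT = 0:
ice -23.1→0 °C: 111·2.09·23.1 = 5359; melt ice: 111·334 = 37074; meltwater 0→T: 111·4.18·T = 463.98 T; water cools: 732·4.18·(T − 50.1) = 3059.8(T − 50.1)
3523.7 T = 153294 − 42433 = 110861
T ≈ 31.46 °C — above 0 °C, consistent with complete melting.

T_f ≈ 31.5 °C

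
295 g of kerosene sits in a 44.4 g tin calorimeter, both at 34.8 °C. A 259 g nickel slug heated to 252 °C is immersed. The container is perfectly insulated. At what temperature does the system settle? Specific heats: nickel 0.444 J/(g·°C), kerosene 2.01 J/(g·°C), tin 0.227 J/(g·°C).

Taking heat into each body as positive, Σ m c ΔT = 0:
259*0.444*(T − 252) + 295*2.01*(T − 34.8) + 44.4*0.227*(T − 34.8) = 0
(115 + 592.95 + 10.08) T = 115*252 + 592.95*34.8 + 10.08*34.8
T = 49964/718.02 ≈ 69.59 °C

T_f ≈ 69.6 °C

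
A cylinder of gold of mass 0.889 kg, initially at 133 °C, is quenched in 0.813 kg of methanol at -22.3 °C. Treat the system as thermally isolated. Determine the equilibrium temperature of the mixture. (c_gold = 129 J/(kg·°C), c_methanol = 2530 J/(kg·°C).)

T_f is the heat-capacity-weighted average of the initial temperatures:
T_f = (114.68×133 + 2056.9×(-22.3)) / (114.68 + 2056.9)
    = -30616 / 2171.6 ≈ -14.10 °C

T_f ≈ -14.1 °C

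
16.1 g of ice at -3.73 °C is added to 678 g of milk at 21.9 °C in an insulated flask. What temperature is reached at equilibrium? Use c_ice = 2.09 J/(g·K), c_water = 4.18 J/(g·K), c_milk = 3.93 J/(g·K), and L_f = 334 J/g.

T_f ≈ 19.3 °C

Energy conservation, ΣQ = 0:
warm ice to 0 °C: 16.1·2.09·(0 − (-3.73)) = 125.51; fusion: m_ice L_f = 16.1·334 = 5377.4; meltwater 0→T: 16.1·4.18·T = 67.3 T; milk: 2664.5(T − 21.9)
2731.8 T = 58353 − 5502.9 = 52851
T ≈ 19.35 °C (positive, so assuming full melt was valid).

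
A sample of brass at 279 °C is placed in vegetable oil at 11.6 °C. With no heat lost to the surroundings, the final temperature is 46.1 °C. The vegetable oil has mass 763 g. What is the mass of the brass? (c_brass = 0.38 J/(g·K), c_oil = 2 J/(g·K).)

m ≈ 595 g

Let T be the final temperature. ΣQ_i = 0:
m×0.38×(46.1 − 279) + 763×2×(46.1 − 11.6) = 0
-88.5 m = -52647
m = -52647/-88.5 ≈ 594.9 g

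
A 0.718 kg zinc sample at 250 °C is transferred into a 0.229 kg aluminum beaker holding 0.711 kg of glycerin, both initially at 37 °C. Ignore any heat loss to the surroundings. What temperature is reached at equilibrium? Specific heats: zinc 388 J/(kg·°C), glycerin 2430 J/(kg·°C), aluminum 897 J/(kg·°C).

T_f is the heat-capacity-weighted average of the initial temperatures:
T_f = (278.58*250 + 1727.7*37 + 205.41*37) / (278.58 + 1727.7 + 205.41)
    = 141172 / 2211.7 ≈ 63.83 °C

T_f ≈ 63.8 °C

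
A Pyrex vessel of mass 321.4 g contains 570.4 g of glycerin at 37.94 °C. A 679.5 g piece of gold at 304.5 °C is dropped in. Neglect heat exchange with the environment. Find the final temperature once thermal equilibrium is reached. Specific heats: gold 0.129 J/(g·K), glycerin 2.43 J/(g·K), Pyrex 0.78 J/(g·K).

T_f ≈ 51.5 °C

With ΣQ=0 the equilibrium temperature is the m·c-weighted mean:
T_f = (87.66·304.5 + 1386.1·37.94 + 250.69·37.94) / (87.66 + 1386.1 + 250.69)
    = 88790 / 1724.4 ≈ 51.49 °C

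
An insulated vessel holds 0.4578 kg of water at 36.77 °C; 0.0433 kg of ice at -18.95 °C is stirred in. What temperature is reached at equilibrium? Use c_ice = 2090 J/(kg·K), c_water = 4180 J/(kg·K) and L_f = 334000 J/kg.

T_f ≈ 25.9 °C

Sum of m c ΔT and latent-heat terms is zero:
warm ice to 0 °C: 0.0433×2090×(0 − (-18.95)) = 1714.9; fusion: m_ice L_f = 0.0433×334000 = 14462; meltwater 0→T: 0.0433×4180×T = 180.99 T; water cools: 0.4578×4180×(T − 36.77) = 1913.6(T − 36.77)
2094.6 T = 70363 − 16177 = 54186
T ≈ 25.87 °C — above 0 °C, consistent with complete melting.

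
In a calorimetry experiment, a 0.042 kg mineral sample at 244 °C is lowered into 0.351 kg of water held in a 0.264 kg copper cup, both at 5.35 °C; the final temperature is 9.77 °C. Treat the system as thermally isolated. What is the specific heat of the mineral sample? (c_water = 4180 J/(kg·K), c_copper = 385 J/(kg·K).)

c ≈ 705 J/(kg·K)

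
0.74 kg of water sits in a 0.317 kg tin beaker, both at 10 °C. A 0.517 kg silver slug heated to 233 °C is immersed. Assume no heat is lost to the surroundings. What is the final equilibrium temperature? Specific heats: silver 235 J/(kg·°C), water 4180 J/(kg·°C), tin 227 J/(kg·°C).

T_f ≈ 18.2 °C

With ΣQ=0 the equilibrium temperature is the m·c-weighted mean:
T_f = (121.5·233 + 3093.2·10 + 71.96·10) / (121.5 + 3093.2 + 71.96)
    = 59960 / 3286.7 ≈ 18.24 °C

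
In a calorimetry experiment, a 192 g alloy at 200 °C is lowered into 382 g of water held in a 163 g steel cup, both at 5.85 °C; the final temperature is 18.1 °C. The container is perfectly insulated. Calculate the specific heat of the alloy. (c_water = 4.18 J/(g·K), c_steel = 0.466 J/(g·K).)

Setting the total heat transfer to zero:
192×c×(18.1 − 200) + 382×4.18×(18.1 − 5.85) + 163×0.466×(18.1 − 5.85) = 0
-34925 c = -20491
c = -20491/-34925 ≈ 0.5867 J/(g·K)

c ≈ 0.587 J/(g·K)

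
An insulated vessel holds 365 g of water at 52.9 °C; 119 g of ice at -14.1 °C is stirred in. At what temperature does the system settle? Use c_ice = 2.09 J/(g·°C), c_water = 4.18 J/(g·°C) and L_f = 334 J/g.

Energy balance with sensible and latent terms:
warm ice to 0 °C: 119×2.09×(0 − (-14.1)) = 3506.8
  melt ice: 119×334 = 39746
  meltwater 0→T: 119×4.18×T = 497.42 T
  water: 1525.7(T − 52.9)
2023.1 T = 80710 − 43253 = 37457
T ≈ 18.51 °C (positive, so assuming full melt was valid).

T_f ≈ 18.5 °C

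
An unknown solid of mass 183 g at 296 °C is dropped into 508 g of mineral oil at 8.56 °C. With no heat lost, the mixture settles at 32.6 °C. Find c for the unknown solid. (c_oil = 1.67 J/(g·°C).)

c ≈ 0.423 J/(g·°C)

Energy conservation, ΣQ = 0:
183·c·(32.6 − 296) + 508·1.67·(32.6 − 8.56) = 0
-48202 c = -20395
c = -20395/-48202 ≈ 0.4231 J/(g·°C)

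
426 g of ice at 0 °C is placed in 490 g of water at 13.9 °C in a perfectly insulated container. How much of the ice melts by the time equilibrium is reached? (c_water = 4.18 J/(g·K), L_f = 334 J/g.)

m_melted ≈ 85.2 g

Cooling the water to 0 °C releases 490·4.18·13.9 = 28470 J.
Melting all 426 g of ice would need 426·334 = 142284 J.
28470 J < 142284 J, so only part of the ice melts and the system sits at 0 °C.
m_melt = 28470 / L_f = 85.24 g.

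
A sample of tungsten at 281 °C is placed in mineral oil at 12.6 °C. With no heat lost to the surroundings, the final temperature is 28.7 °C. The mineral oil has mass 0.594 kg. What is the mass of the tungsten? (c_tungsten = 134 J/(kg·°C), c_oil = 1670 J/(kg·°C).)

Heat lost by the tungsten = heat gained by the oil:
m·134·(281 − 28.7) = 0.594·1670·(28.7 − 12.6)
33808 m = 15971  ⇒  m ≈ 0.4724 kg

m ≈ 0.472 kg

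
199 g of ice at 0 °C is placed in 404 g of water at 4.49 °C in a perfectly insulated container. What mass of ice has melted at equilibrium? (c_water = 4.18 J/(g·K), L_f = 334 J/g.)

Heat available from the water dropping to 0 °C: 404×4.18×4.49 = 7582.4 J.
To melt every bit of ice: 199×334 = 66466 J.
7582.4 J < 66466 J, so only part of the ice melts and the system sits at 0 °C.
m_melt = 7582.4 / L_f = 22.7 g.

m_melted ≈ 22.7 g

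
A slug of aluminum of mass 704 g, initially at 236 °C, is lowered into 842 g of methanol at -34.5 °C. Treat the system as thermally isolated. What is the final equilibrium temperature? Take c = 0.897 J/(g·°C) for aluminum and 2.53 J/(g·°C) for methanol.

T_f ≈ 27.4 °C

Heat gained plus heat lost sum to zero:
704*0.897*(T − 236) + 842*2.53*(T − (-34.5)) = 0
(631.49 + 2130.3) T = 631.49*236 + 2130.3*(-34.5)
T = 75537 / 2761.7 = 27.4 °C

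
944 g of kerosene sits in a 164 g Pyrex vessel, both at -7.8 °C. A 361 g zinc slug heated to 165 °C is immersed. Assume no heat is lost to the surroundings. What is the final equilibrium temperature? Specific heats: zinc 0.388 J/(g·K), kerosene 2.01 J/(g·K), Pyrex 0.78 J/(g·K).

With ΣQ=0 the equilibrium temperature is the m·c-weighted mean:
T_f = (140.07×165 + 1897.4×(-7.8) + 127.92×(-7.8)) / (140.07 + 1897.4 + 127.92)
    = 7313.4 / 2165.4 ≈ 3.38 °C

T_f ≈ 3.4 °C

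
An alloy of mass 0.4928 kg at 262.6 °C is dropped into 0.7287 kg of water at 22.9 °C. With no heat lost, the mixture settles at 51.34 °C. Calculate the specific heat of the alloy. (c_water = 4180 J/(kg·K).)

Let T be the final temperature. ΣQ_i = 0:
0.4928·c·(51.34 − 262.6) + 0.7287·4180·(51.34 − 22.9) = 0
-104.11 c = -86627
c = -86627/-104.11 ≈ 832.1 J/(kg·K)

c ≈ 832 J/(kg·K)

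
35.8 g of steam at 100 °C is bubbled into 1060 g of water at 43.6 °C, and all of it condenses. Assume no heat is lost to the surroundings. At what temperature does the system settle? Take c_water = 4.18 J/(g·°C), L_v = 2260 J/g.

T_f ≈ 63.1 °C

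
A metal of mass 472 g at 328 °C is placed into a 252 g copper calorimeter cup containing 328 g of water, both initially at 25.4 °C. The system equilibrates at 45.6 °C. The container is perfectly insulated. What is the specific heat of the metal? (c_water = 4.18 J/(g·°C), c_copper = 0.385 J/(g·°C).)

Net heat exchanged in the isolated system is zero:
472×c×(45.6 − 328) + 328×4.18×(45.6 − 25.4) + 252×0.385×(45.6 − 25.4) = 0
-133293 c = -29655
c = -29655/-133293 ≈ 0.2225 J/(g·°C)

c ≈ 0.222 J/(g·°C)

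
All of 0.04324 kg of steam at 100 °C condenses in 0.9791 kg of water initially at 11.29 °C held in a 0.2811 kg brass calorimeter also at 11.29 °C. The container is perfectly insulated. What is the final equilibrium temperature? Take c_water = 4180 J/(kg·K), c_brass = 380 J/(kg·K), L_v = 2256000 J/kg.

T_f ≈ 37.2 °C

Conservation of energy gives ΣQ = 0:
condense steam: −0.04324·2256000 = −97549; condensed water 100 °C→T: 180.74(T − 100); original water: 4092.6(T − 11.29); brass cup: 0.2811·380·(T − 11.29) = 106.82(T − 11.29)
4380.2 T = 97549 + 18074 + 47412 = 163036
T ≈ 37.22 °C — below 100 °C, confirming all the steam condensed.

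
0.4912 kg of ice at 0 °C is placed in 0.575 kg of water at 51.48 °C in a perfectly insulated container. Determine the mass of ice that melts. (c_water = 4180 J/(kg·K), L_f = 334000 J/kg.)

m_melted ≈ 0.37 kg

Water can give up m c ΔT = 0.575·4180·51.48 = 123732 J before reaching 0 °C.
Melting all 0.4912 kg of ice would need 0.4912·334000 = 164061 J.
That's not enough to melt it all — equilibrium is at 0 °C with ice remaining.
m_melt = 123732 / L_f = 0.3705 kg.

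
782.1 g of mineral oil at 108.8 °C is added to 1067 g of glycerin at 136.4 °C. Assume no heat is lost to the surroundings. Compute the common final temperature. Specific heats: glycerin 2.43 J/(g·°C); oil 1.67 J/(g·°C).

T_f ≈ 127.2 °C

Let T be the final temperature. ΣQ_i = 0:
1067·2.43·(T − 136.4) + 782.1·1.67·(T − 108.8) = 0
(2592.8 + 1306.1) T = 2592.8·136.4 + 1306.1·108.8
T = 495764/3898.9 ≈ 127.15 °C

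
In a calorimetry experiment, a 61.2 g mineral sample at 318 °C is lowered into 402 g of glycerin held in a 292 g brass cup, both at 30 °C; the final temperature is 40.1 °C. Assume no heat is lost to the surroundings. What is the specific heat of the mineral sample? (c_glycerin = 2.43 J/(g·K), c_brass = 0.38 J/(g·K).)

c ≈ 0.646 J/(g·K)

Heat gained plus heat lost sum to zero:
61.2×c×(40.1 − 318) + 402×2.43×(40.1 − 30) + 292×0.38×(40.1 − 30) = 0
-17007 c = -10987
c = -10987/-17007 ≈ 0.646 J/(g·K)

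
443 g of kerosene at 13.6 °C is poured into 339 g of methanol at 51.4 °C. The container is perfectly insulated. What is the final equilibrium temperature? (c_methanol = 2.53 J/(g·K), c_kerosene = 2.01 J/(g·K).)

T_f ≈ 32.1 °C

With ΣQ=0 the equilibrium temperature is the m·c-weighted mean:
T_f = (857.67·51.4 + 890.43·13.6) / (857.67 + 890.43)
    = 56194 / 1748.1 ≈ 32.15 °C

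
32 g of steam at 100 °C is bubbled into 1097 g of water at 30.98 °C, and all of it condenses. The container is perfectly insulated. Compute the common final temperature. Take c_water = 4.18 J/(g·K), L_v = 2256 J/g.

T_f ≈ 48.2 °C

Sum of m c ΔT and latent-heat terms is zero:
condense steam: −32·2256 = −72192; condensed water 100 °C→T: 133.76(T − 100); original water: 4585.5(T − 30.98)
4719.2 T = 72192 + 13376 + 142058 = 227626
T ≈ 48.23 °C — below 100 °C, confirming all the steam condensed.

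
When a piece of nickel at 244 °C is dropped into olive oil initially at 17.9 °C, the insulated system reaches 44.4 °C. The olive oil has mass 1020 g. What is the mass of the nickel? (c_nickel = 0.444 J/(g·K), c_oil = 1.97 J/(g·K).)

m ≈ 601 g

Taking heat into each body as positive, Σ m c ΔT = 0:
m×0.444×(44.4 − 244) + 1020×1.97×(44.4 − 17.9) = 0
-88.62 m = -53249
m = -53249/-88.62 ≈ 600.9 g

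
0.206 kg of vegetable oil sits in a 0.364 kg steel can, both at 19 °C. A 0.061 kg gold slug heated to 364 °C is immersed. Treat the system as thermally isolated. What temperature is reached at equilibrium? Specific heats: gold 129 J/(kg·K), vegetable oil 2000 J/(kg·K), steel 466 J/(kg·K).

T_f ≈ 23.6 °C

Taking heat into each body as positive, Σ m c ΔT = 0:
0.061·129·(T − 364) + 0.206·2000·(T − 19) + 0.364·466·(T − 19) = 0
(7.869 + 412 + 169.62) T = 7.869·364 + 412·19 + 169.62·19
T = 13915/589.49 ≈ 23.61 °C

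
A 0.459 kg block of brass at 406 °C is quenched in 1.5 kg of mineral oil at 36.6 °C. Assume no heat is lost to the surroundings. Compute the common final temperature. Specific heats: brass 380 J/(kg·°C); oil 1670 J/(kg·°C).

Heat gained plus heat lost sum to zero:
0.459*380*(T − 406) + 1.5*1670*(T − 36.6) = 0
174.42(T − 406) + 2505(T − 36.6) = 0
2679.4 T = 162498
T = 162498 / 2679.4 = 60.6 °C

T_f ≈ 60.6 °C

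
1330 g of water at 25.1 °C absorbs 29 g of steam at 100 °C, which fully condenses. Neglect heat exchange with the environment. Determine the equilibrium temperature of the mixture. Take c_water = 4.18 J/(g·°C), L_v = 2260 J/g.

Let T be the final temperature. ΣQ_i = 0:
latent heat released on condensation: 29×2260 = 65540; condensed water 100 °C→T: 121.22(T − 100); original water: 5559.4(T − 25.1)
5680.6 T = 65540 + 12122 + 139541 = 217203
T ≈ 38.24 °C — below 100 °C, confirming all the steam condensed.

T_f ≈ 38.2 °C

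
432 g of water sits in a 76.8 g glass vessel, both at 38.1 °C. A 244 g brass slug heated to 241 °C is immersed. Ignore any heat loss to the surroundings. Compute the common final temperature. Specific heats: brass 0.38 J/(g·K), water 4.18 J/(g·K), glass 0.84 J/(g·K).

T_f = Σ m_i c_i T_i / Σ m_i c_i:
T_f = (92.72·241 + 1805.8·38.1 + 64.51·38.1) / (92.72 + 1805.8 + 64.51)
    = 93603 / 1963 ≈ 47.68 °C

T_f ≈ 47.7 °C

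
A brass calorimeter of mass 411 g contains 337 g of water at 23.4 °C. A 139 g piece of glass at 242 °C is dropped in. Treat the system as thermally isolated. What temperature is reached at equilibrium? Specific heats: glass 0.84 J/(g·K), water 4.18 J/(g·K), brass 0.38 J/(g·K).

T_f ≈ 38.6 °C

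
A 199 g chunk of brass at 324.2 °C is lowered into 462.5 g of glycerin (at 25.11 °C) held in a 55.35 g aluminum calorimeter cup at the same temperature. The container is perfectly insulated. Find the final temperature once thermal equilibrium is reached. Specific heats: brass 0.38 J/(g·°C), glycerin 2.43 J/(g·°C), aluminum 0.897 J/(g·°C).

T_f ≈ 43.2 °C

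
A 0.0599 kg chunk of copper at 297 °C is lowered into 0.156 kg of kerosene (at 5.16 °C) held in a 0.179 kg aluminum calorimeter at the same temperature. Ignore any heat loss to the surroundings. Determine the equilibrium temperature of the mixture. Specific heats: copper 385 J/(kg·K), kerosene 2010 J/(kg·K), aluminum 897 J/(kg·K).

T_f = Σ m_i c_i T_i / Σ m_i c_i:
T_f = (23.06·297 + 313.56·5.16 + 160.56·5.16) / (23.06 + 313.56 + 160.56)
    = 9295.7 / 497.18 ≈ 18.70 °C

T_f ≈ 18.7 °C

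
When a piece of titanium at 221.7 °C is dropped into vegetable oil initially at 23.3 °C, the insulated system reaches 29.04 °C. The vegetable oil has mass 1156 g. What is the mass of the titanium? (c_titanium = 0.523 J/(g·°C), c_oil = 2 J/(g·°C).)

Heat lost by the titanium = heat gained by the oil:
m·0.523·(221.7 − 29.04) = 1156·2·(29.04 − 23.3)
100.76 m = 13271  ⇒  m ≈ 131.7 g

m ≈ 132 g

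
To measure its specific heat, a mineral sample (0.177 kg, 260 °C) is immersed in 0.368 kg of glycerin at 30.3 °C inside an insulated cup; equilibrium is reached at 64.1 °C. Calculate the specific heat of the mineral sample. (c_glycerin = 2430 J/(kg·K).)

Setting the total heat transfer to zero:
0.177×c×(64.1 − 260) + 0.368×2430×(64.1 − 30.3) = 0
-34.67 c = -30225
c = -30225/-34.67 ≈ 871.7 J/(kg·K)

c ≈ 872 J/(kg·K)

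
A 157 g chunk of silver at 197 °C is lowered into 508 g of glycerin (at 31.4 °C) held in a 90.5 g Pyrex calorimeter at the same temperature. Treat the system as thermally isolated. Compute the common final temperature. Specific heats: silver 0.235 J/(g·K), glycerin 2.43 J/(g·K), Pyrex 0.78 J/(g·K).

Taking heat into each body as positive, Σ m c ΔT = 0:
157×0.235×(T − 197) + 508×2.43×(T − 31.4) + 90.5×0.78×(T − 31.4) = 0
1341.9 T = 48246
T = 48246/1341.9 ≈ 35.95 °C

T_f ≈ 36.0 °C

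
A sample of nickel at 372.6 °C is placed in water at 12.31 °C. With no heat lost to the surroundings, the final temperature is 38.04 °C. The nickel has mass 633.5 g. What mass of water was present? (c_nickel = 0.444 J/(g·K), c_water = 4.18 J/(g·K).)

m ≈ 875 g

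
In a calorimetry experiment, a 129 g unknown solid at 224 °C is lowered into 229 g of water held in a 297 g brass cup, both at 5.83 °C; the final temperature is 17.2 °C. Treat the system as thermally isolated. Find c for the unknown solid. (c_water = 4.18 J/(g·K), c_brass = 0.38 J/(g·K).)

Setting the total heat transfer to zero:
129·c·(17.2 − 224) + 229·4.18·(17.2 − 5.83) + 297·0.38·(17.2 − 5.83) = 0
-26677 c = -12167
c = -12167/-26677 ≈ 0.4561 J/(g·K)

c ≈ 0.456 J/(g·K)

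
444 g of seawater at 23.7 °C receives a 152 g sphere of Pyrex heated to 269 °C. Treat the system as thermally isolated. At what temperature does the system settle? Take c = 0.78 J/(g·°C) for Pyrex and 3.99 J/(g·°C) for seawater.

Net heat exchanged in the isolated system is zero:
152*0.78*(T − 269) + 444*3.99*(T − 23.7) = 0
118.56(T − 269) + 1771.6(T − 23.7) = 0
(118.56 + 1771.6) T = 118.56*269 + 1771.6*23.7
T = 73879/1890.1 ≈ 39.09 °C

T_f ≈ 39.1 °C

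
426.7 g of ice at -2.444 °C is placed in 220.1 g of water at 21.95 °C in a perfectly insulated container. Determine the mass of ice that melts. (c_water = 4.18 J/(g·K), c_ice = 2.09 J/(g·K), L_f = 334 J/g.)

m_melted ≈ 53.9 g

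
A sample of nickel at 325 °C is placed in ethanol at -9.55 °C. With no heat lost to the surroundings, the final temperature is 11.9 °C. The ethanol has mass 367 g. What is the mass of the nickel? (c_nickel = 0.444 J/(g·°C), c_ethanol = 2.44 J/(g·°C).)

m ≈ 138 g

Energy conservation, ΣQ = 0:
m×0.444×(11.9 − 325) + 367×2.44×(11.9 − (-9.55)) = 0
-139.02 m = -19208
m = -19208/-139.02 ≈ 138.2 g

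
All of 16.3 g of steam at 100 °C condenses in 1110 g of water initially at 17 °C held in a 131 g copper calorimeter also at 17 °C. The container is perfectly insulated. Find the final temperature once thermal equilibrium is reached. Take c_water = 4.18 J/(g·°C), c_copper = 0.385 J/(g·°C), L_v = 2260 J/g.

T_f ≈ 25.9 °C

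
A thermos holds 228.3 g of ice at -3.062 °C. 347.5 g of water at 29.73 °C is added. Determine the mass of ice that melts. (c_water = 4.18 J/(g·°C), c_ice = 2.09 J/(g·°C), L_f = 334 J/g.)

m_melted ≈ 125 g

Water can give up m c ΔT = 347.5·4.18·29.73 = 43184 J before reaching 0 °C.
Of that, 228.3·2.09·3.062 = 1461 J goes to bring the ice to 0 °C, leaving 41723 J.
Fully melting the ice requires m_ice L_f = 228.3·334 = 76252 J.
Since 41723 < 76252 J, not all the ice melts; equilibrium is at 0 °C.
m_melt = 41723 / L_f = 124.9 g.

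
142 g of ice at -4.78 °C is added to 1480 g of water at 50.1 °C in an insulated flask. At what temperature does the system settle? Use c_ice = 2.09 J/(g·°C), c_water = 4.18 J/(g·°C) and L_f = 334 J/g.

T_f ≈ 38.5 °C

Energy balance with sensible and latent terms:
ice -4.78→0 °C: 142×2.09×4.78 = 1418.6; melt ice: 142×334 = 47428; warm the meltwater: 593.56 T; water: 6186.4(T − 50.1)
6780 T = 309939 − 48847 = 261092
T ≈ 38.51 °C — above 0 °C, consistent with complete melting.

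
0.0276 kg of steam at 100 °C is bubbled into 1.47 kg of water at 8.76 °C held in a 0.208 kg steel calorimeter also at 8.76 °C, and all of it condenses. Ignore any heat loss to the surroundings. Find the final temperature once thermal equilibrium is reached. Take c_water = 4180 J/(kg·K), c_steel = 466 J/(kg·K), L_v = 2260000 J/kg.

T_f ≈ 20.2 °C

Net heat exchanged in the isolated system is zero:
steam→water at 100 °C releases m L_v = 0.0276·2260000 = 62376
  condensate cools 100→T: 0.0276·4180·(T − 100) = 115.37(T − 100)
  original water: 6144.6(T − 8.76)
  cup: 96.93(T − 8.76)
6356.9 T = 62376 + 11537 + 54676 = 128589
T ≈ 20.23 °C, under the boiling point, so the assumption holds.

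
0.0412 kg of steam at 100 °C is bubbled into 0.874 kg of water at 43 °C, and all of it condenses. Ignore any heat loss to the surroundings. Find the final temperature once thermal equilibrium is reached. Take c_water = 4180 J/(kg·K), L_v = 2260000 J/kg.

Energy conservation, ΣQ = 0:
latent heat released on condensation: 0.0412·2260000 = 93112
  condensate cools 100→T: 0.0412·4180·(T − 100) = 172.22(T − 100)
  original water: 3653.3(T − 43)
3825.5 T = 93112 + 17222 + 157093 = 267426
T ≈ 69.91 °C — below 100 °C, confirming all the steam condensed.

T_f ≈ 69.9 °C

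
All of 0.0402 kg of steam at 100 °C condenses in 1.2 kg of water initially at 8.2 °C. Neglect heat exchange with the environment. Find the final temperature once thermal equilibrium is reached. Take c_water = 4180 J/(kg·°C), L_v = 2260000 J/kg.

Setting the total heat transfer to zero:
steam→water at 100 °C releases m L_v = 0.0402×2260000 = 90852
  condensate cools 100→T: 0.0402×4180×(T − 100) = 168.04(T − 100)
  original water: 5016(T − 8.2)
5184 T = 90852 + 16804 + 41131 = 148787
T ≈ 28.70 °C — below 100 °C, confirming all the steam condensed.

T_f ≈ 28.7 °C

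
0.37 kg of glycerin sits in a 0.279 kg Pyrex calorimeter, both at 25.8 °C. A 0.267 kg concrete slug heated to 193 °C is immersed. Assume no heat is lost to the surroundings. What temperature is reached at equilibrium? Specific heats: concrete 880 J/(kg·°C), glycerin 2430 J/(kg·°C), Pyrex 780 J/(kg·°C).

Setting the total heat transfer to zero:
0.267*880*(T − 193) + 0.37*2430*(T − 25.8) + 0.279*780*(T − 25.8) = 0
234.96(T − 193) + 899.1(T − 25.8) + 217.62(T − 25.8) = 0
(234.96 + 899.1 + 217.62) T = 234.96*193 + 899.1*25.8 + 217.62*25.8
T ≈ 54.86 °C

T_f ≈ 54.9 °C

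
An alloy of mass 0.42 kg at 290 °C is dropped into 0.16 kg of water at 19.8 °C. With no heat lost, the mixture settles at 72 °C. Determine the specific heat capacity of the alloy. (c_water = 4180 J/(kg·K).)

c ≈ 381 J/(kg·K)

m_s c (T_s − T_f) = m_water c_water (T_f − T_0):
0.42·c·(290 − 72) = 0.16·4180·(72 − 19.8)
91.56 c = 34911  ⇒  c ≈ 381.3 J/(kg·K)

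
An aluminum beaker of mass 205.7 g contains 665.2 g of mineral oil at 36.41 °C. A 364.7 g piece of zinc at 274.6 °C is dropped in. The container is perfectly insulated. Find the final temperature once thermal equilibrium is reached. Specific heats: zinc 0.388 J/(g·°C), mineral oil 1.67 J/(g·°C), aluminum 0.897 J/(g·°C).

T_f ≈ 59.9 °C

Setting the total heat transfer to zero:
364.7·0.388·(T − 274.6) + 665.2·1.67·(T − 36.41) + 205.7·0.897·(T − 36.41) = 0
141.5(T − 274.6) + 1110.9(T − 36.41) + 184.51(T − 36.41) = 0
1436.9 T = 86022
T = 86022/1436.9 ≈ 59.87 °C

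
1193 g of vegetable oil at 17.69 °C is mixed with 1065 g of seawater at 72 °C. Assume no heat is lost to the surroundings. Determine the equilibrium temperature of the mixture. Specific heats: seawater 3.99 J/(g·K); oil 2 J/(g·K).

With ΣQ=0 the equilibrium temperature is the m·c-weighted mean:
T_f = (4249.4×72 + 2386×17.69) / (4249.4 + 2386)
    = 348162 / 6635.4 ≈ 52.47 °C

T_f ≈ 52.5 °C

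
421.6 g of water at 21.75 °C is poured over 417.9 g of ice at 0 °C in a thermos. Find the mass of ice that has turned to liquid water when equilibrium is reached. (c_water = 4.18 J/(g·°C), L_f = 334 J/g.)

Water can give up m c ΔT = 421.6·4.18·21.75 = 38330 J before reaching 0 °C.
To melt every bit of ice: 417.9·334 = 139579 J.
38330 J < 139579 J, so only part of the ice melts and the system sits at 0 °C.
Mass melted = 38330/334 ≈ 114.8 g.

m_melted ≈ 115 g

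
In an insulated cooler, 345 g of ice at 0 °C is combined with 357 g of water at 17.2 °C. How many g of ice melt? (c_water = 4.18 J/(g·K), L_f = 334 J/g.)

m_melted ≈ 76.8 g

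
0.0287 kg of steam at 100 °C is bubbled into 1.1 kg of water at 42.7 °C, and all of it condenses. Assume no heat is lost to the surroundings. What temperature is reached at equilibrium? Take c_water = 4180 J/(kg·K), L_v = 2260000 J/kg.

T_f ≈ 57.9 °C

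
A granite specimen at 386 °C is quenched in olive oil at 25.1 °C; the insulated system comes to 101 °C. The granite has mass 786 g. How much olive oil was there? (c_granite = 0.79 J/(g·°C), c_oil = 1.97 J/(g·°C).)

m ≈ 1180 g

|Q_granite| = |Q_oil|:
786×0.79×(386 − 101) = m×1.97×(101 − 25.1)
149.52 m = 176968  ⇒  m ≈ 1184 g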